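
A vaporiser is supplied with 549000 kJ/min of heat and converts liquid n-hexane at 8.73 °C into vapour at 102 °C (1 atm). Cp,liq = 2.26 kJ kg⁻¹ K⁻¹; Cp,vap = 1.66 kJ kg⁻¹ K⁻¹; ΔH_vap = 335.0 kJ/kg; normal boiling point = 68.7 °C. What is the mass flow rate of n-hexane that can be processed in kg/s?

ṁ = 17.4 kg/s

Δh = 2.26×(68.7−8.73) + 335.0 + 1.66×(102−68.7) = 525.81 kJ/kg
Q = 549000 kJ/min = 9150 kJ/s = 9150 kJ/s
ṁ = Q/Δh = 9150 / 525.81 = 17.402 kg/s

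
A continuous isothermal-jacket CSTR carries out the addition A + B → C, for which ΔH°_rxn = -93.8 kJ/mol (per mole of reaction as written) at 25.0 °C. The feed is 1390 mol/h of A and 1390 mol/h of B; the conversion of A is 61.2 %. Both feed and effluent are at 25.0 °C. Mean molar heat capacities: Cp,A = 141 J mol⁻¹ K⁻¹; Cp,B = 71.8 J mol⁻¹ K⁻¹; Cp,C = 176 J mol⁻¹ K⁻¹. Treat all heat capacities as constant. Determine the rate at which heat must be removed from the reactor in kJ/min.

Q_out = 1330 kJ/min

Extent of reaction ξ = 0.612 × 1390 = 850.68 mol/h
Reaction term: ξ·ΔH°_rxn = 850.68 × -93.8 = -79794 kJ/h
Q = ΔH = -79794 kJ/h = -22.165 kW
Heat removed = 1329.9 kJ/min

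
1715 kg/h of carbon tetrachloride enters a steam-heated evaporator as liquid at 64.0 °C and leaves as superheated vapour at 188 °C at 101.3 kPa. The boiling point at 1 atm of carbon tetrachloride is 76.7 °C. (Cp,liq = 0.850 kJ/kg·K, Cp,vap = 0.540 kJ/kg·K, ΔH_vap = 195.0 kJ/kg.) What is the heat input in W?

liquid 64.0→76.7 °C: 10.795 kJ/kg
vaporisation at 76.7 °C: 195 kJ/kg
vapour 76.7→188 °C: 60.102 kJ/kg
Δh = 10.795 + 195 + 60.102 = 265.9 kJ/kg
Q = ṁ·Δh = 1715 kg/h × 265.9 kJ/kg = 456010 kJ/h
|Q| = 126.67 kW = 126670 W

Q = 127000 W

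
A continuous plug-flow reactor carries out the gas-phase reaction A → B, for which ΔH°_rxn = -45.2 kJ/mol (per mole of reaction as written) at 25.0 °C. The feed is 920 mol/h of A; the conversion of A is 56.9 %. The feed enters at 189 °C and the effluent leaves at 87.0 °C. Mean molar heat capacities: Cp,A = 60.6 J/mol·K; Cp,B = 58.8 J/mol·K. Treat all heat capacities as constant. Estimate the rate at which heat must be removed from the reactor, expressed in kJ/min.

Extent of reaction ξ = 0.569 × 920 = 523.48 mol/h
Reaction term: ξ·ΔH°_rxn = 523.48 × -45.2 = -23661 kJ/h
Sensible, feed 189→25 °C: -9143.3 kJ/h
Outlet flows (mol/h): A 396.52, B 523.48
Sensible, products 25→87.0 °C: 3398.2 kJ/h
Q = ΔH = -29406 kJ/h = -8.1685 kW
Heat removed = 490.11 kJ/min

Q_out = 490 kJ/min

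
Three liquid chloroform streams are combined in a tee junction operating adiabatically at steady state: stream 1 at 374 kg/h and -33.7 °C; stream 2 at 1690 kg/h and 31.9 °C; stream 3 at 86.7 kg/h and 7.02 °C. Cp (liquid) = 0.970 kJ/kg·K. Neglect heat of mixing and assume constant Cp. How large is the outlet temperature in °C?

T_out = 19.5 °C

Adiabatic, steady state ⇒ Σ ṁᵢCp,ᵢ(T_out − Tᵢ) = 0
T_out = Σ ṁᵢCp,ᵢTᵢ / Σ ṁᵢCp,ᵢ
      = 40658 / 2086.2 = 19.489 °C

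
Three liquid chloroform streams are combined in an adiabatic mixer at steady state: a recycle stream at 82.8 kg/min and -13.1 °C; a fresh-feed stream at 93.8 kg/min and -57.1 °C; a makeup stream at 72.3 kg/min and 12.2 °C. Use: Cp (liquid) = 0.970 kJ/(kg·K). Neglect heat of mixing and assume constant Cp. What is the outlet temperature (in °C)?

T_out = -22.3 °C

Energy balance with Q = 0: Σ ṁᵢCp,ᵢ(T_out − Tᵢ) = 0
T_out = Σ ṁᵢCp,ᵢTᵢ / Σ ṁᵢCp,ᵢ
      = -5391.8 / 241.43 = -22.333 °C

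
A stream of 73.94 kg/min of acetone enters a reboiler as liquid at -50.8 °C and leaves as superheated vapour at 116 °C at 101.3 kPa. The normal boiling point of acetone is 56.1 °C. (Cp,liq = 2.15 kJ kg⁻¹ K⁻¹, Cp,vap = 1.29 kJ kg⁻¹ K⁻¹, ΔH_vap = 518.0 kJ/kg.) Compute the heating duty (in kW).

liquid -50.8→56.1 °C: 229.84 kJ/kg
vaporisation at 56.1 °C: 518 kJ/kg
vapour 56.1→116 °C: 77.271 kJ/kg
Δh = 229.84 + 518 + 77.271 = 825.11 kJ/kg
Q = ṁ·Δh = 73.94 kg/min × 825.11 kJ/kg = 61008 kJ/min
|Q| = 1016.8 kW

Q = 1020 kW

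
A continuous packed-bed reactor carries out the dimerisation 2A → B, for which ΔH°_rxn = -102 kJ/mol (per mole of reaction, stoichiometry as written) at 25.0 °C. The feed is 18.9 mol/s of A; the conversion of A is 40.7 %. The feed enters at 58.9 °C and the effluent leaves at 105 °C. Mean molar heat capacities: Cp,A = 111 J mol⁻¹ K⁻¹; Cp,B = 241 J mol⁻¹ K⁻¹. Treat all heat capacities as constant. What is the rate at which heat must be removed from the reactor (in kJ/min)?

Q_out = 17400 kJ/min

Extent of reaction ξ = 0.407 × 18.9 / 2 = 3.8461 mol/s
Reaction term: ξ·ΔH°_rxn = 3.8461 × -102 = -392.31 kJ/s
Sensible, feed 58.9→25 °C: -71.119 kJ/s
Outlet flows (mol/s): A 11.208, B 3.8461
Sensible, products 25→105 °C: 173.68 kJ/s
Q = ΔH = -289.75 kJ/s = -289.75 kW
Heat removed = 17385 kJ/min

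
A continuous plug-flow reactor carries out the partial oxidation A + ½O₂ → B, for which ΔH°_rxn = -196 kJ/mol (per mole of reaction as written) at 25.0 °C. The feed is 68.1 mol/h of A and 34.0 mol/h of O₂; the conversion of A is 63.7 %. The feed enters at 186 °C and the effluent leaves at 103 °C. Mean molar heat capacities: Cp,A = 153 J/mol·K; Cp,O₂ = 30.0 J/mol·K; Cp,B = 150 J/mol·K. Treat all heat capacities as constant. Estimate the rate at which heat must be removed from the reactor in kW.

Q_out = 2.64 kW

Extent of reaction ξ = 0.637 × 68.1 = 43.38 mol/h
Reaction term: ξ·ΔH°_rxn = 43.38 × -196 = -8502.4 kJ/h
Sensible, feed 186→25 °C: -1841.7 kJ/h
Outlet flows (mol/h): A 24.72, O₂ 12.31, B 43.38
Sensible, products 25→103 °C: 831.36 kJ/h
Q = ΔH = -9512.8 kJ/h = -2.6424 kW
Heat removed = 2.6424 kW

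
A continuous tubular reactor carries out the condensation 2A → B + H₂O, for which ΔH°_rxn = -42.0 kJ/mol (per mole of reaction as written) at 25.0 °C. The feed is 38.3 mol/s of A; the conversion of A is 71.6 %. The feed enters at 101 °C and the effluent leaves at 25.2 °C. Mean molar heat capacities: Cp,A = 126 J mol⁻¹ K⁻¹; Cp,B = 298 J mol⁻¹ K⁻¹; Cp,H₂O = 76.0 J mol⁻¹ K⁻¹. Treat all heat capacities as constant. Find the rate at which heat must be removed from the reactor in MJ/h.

Q_out = 3390 MJ/h

Extent of reaction ξ = 0.716 × 38.3 / 2 = 13.711 mol/s
Reaction term: ξ·ΔH°_rxn = 13.711 × -42.0 = -575.88 kJ/s
Sensible, feed 101→25 °C: -366.76 kJ/s
Outlet flows (mol/s): A 10.877, B 13.711, H₂O 13.711
Sensible, products 25→25.2 °C: 1.2997 kJ/s
Q = ΔH = -941.34 kJ/s = -941.34 kW
Heat removed = 3388.8 MJ/h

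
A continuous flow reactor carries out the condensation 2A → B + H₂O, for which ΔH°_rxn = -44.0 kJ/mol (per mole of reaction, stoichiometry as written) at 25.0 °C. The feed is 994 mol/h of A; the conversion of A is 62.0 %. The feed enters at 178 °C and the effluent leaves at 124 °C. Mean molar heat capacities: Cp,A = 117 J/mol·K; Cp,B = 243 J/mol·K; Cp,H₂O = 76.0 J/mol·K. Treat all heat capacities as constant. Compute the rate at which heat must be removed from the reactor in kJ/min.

Extent of reaction ξ = 0.620 × 994 / 2 = 308.14 mol/h
Reaction term: ξ·ΔH°_rxn = 308.14 × -44.0 = -13558 kJ/h
Sensible, feed 178→25 °C: -17794 kJ/h
Outlet flows (mol/h): A 377.72, B 308.14, H₂O 308.14
Sensible, products 25→124 °C: 14107 kJ/h
Q = ΔH = -17245 kJ/h = -4.7903 kW
Heat removed = 287.42 kJ/min

Q_out = 287 kJ/min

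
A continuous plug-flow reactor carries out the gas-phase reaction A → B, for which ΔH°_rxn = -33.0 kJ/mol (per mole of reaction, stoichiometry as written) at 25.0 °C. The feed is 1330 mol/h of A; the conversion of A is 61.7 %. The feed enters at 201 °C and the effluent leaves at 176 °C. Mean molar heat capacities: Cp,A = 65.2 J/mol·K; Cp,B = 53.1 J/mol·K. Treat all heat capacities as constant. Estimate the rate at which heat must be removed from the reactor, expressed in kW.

Extent of reaction ξ = 0.617 × 1330 = 820.61 mol/h
Reaction term: ξ·ΔH°_rxn = 820.61 × -33.0 = -27080 kJ/h
Sensible, feed 201→25 °C: -15262 kJ/h
Outlet flows (mol/h): A 509.39, B 820.61
Sensible, products 25→176 °C: 11595 kJ/h
Q = ΔH = -30747 kJ/h = -8.5409 kW
Heat removed = 8.5409 kW

Q_out = 8.54 kW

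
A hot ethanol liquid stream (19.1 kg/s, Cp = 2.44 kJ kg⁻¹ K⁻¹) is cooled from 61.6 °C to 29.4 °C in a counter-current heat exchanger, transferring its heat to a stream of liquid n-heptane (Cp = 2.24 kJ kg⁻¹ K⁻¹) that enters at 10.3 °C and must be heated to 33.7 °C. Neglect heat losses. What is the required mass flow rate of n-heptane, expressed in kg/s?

ṁ_c = 28.6 kg/s

Heat released by hot stream: Q = 19.1 × 2.44 × (61.6 − 29.4) = 1500.6 kJ/s
Energy balance on cold side (adiabatic exchanger): Q = ṁ_c·Cp_c·(T_c,out − T_c,in)
ṁ_c = 1500.6 / [2.24 × (33.7 − 10.3)] = 28.63 kg/s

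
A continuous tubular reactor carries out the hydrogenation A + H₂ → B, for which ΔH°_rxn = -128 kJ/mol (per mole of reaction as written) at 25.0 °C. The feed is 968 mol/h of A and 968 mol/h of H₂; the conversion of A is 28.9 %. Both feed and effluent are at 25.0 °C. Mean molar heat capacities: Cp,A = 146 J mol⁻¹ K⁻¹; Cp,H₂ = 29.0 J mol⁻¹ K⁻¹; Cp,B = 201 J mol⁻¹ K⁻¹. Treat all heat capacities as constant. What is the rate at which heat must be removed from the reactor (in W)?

Q_out = 9950 W

Extent of reaction ξ = 0.289 × 968 = 279.75 mol/h
Reaction term: ξ·ΔH°_rxn = 279.75 × -128 = -35808 kJ/h
Q = ΔH = -35808 kJ/h = -9.9467 kW
Heat removed = 9946.7 W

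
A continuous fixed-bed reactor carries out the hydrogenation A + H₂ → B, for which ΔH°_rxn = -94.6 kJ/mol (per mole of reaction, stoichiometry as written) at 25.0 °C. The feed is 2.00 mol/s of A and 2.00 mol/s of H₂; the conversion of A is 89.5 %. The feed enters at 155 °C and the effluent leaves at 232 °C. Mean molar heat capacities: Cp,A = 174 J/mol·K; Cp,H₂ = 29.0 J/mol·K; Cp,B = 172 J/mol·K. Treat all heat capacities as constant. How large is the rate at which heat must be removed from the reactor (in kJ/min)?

Q_out = 8970 kJ/min

Extent of reaction ξ = 0.895 × 2.00 = 1.79 mol/s
Reaction term: ξ·ΔH°_rxn = 1.79 × -94.6 = -169.33 kJ/s
Sensible, feed 155→25 °C: -52.78 kJ/s
Outlet flows (mol/s): A 0.21, H₂ 0.21, B 1.79
Sensible, products 25→232 °C: 72.556 kJ/s
Q = ΔH = -149.56 kJ/s = -149.56 kW
Heat removed = 8973.5 kJ/min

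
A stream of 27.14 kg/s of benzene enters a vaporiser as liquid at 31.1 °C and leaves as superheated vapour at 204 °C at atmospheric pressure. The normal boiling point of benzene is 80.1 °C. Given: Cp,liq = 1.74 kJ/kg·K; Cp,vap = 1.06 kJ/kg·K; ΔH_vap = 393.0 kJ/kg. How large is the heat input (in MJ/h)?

Q = 59600 MJ/h

liquid 31.1→80.1 °C: 85.26 kJ/kg
vaporisation at 80.1 °C: 393 kJ/kg
vapour 80.1→204 °C: 131.33 kJ/kg
Δh = 85.26 + 393 + 131.33 = 609.59 kJ/kg
Q = ṁ·Δh = 27.14 kg/s × 609.59 kJ/kg = 16544 kJ/s
|Q| = 16544 kW = 59560 MJ/h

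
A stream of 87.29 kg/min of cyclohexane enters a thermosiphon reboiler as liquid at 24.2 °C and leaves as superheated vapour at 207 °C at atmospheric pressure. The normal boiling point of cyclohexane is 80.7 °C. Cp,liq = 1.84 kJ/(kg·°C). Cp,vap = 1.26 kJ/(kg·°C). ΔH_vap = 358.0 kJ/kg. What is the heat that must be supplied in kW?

liquid 24.2→80.7 °C: 103.96 kJ/kg
vaporisation at 80.7 °C: 358 kJ/kg
vapour 80.7→207 °C: 159.14 kJ/kg
Δh = 103.96 + 358 + 159.14 = 621.1 kJ/kg
Q = ṁ·Δh = 87.29 kg/min × 621.1 kJ/kg = 54216 kJ/min
|Q| = 903.59 kW

Q = 904 kW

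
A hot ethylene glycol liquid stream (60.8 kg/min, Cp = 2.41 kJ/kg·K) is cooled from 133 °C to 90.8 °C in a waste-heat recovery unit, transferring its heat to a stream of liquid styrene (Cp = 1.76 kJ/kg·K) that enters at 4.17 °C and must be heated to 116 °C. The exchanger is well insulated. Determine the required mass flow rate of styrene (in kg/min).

ṁ_c = 31.4 kg/min

Heat released by hot stream: Q = 60.8 × 2.41 × (133 − 90.8) = 6183.5 kJ/min
Energy balance on cold side (adiabatic exchanger): Q = ṁ_c·Cp_c·(T_c,out − T_c,in)
ṁ_c = 6183.5 / [1.76 × (116 − 4.17)] = 31.417 kg/min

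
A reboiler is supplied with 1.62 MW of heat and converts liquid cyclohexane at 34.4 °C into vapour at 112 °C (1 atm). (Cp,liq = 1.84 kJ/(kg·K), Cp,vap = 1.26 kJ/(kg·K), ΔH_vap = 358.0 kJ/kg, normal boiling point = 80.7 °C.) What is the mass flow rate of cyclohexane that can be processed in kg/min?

Δh = 1.84×(80.7−34.4) + 358.0 + 1.26×(112−80.7) = 482.63 kJ/kg
Q = 1.62 MW = 1620 kJ/s = 97200 kJ/min
ṁ = Q/Δh = 97200 / 482.63 = 201.4 kg/min

ṁ = 201 kg/min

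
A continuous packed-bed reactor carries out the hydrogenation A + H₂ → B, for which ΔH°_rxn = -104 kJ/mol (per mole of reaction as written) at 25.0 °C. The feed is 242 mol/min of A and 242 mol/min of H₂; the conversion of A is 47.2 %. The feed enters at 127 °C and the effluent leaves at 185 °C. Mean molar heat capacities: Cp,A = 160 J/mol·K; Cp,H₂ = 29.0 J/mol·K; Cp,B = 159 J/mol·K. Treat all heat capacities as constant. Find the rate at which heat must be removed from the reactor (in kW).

Extent of reaction ξ = 0.472 × 242 = 114.22 mol/min
Reaction term: ξ·ΔH°_rxn = 114.22 × -104 = -11879 kJ/min
Sensible, feed 127→25 °C: -4665.3 kJ/min
Outlet flows (mol/min): A 127.78, H₂ 127.78, B 114.22
Sensible, products 25→185 °C: 6769.8 kJ/min
Q = ΔH = -9774.8 kJ/min = -162.91 kW
Heat removed = 162.91 kW

Q_out = 163 kW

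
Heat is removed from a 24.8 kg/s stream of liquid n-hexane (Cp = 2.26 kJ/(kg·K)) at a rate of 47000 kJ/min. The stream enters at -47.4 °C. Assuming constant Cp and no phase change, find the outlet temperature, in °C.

T_out = -61.4 °C

Q = 47000 kJ/min = 783.33 kJ/s
ΔT = Q/(ṁ·Cp) = 783.33/(24.8×2.26) = 13.976 K
T_out = -47.4 − 13.976 = -61.376 °C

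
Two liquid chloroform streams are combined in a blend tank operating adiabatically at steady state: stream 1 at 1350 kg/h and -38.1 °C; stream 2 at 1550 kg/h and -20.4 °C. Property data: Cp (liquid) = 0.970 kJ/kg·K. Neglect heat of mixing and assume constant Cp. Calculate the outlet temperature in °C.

T_out = -28.6 °C

No heat crosses the boundary, so H_out = H_in.
Σ ṁᵢCp,ᵢTᵢ = 1350×0.970×-38.1 + 1550×0.970×-20.4 = -80563
Σ ṁᵢCp,ᵢ = 1350×0.970 + 1550×0.970 = 2813
T_out = -80563 / 2813 = -28.64 °C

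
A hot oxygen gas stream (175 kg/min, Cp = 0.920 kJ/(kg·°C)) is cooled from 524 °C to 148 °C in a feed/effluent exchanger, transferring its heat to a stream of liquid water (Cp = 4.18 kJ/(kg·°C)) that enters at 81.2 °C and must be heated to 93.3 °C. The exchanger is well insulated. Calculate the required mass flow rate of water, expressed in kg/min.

Heat released by hot stream: Q = 175 × 0.920 × (524 − 148) = 60536 kJ/min
Energy balance on cold side (adiabatic exchanger): Q = ṁ_c·Cp_c·(T_c,out − T_c,in)
ṁ_c = 60536 / [4.18 × (93.3 − 81.2)] = 1196.9 kg/min

ṁ_c = 1200 kg/min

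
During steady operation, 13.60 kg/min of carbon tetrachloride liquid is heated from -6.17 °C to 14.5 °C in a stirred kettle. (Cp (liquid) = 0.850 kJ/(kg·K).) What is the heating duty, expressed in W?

Q = 3980 W

Q = ṁ·Cp·ΔT = 13.60 × 0.850 × (14.5 − -6.17) = 238.95 kJ/min
Converting: 238.95 / 60 s = 3.9824 kW
Heating duty = 3982.4 W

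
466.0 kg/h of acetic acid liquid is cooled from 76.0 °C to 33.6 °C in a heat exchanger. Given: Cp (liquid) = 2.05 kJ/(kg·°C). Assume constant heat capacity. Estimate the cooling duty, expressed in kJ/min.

Q_c = 675 kJ/min

Q = ṁ·Cp·ΔT = 466.0 × 2.05 × (33.6 − 76.0) = -40505 kJ/h
Converting: 40505 / 3600 s = 11.251 kW
Cooling duty = 675.08 kJ/min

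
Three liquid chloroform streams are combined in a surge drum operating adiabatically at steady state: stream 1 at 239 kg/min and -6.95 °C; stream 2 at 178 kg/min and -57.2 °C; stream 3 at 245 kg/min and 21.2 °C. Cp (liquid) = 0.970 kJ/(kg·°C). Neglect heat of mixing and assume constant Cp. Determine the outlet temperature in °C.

T_out = -10.0 °C

Energy balance with Q = 0: Σ ṁᵢCp,ᵢ(T_out − Tᵢ) = 0
Σ ṁᵢCp,ᵢTᵢ = 239×0.970×-6.95 + 178×0.970×-57.2 + 245×0.970×21.2 = -6449.2
Σ ṁᵢCp,ᵢ = 239×0.970 + 178×0.970 + 245×0.970 = 642.14
T_out = -6449.2 / 642.14 = -10.043 °C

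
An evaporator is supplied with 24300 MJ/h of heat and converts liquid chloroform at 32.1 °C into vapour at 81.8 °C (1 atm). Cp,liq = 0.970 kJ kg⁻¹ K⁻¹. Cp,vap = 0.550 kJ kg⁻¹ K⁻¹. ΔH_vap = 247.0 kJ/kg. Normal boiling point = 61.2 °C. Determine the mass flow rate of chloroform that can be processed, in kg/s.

Δh = 0.970×(61.2−32.1) + 247.0 + 0.550×(81.8−61.2) = 286.56 kJ/kg
Q = 24300 MJ/h = 6750 kJ/s = 6750 kJ/s
ṁ = Q/Δh = 6750 / 286.56 = 23.556 kg/s

ṁ = 23.6 kg/s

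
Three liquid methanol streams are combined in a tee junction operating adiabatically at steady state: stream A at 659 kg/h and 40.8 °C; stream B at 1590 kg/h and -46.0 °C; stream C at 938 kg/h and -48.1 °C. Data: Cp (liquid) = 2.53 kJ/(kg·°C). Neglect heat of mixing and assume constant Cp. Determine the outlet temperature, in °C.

Adiabatic, steady state ⇒ Σ ṁᵢCp,ᵢ(T_out − Tᵢ) = 0
Σ ṁᵢCp,ᵢTᵢ = 659×2.53×40.8 + 1590×2.53×-46.0 + 938×2.53×-48.1 = -231170
Σ ṁᵢCp,ᵢ = 659×2.53 + 1590×2.53 + 938×2.53 = 8063.1
T_out = -231170 / 8063.1 = -28.67 °C

T_out = -28.7 °C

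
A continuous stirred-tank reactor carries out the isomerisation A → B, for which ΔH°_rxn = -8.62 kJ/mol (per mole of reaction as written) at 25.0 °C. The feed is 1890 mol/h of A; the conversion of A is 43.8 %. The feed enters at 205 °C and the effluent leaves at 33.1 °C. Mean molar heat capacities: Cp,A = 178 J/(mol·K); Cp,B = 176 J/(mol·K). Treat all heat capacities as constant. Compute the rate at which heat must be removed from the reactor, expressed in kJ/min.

Extent of reaction ξ = 0.438 × 1890 = 827.82 mol/h
Reaction term: ξ·ΔH°_rxn = 827.82 × -8.62 = -7135.8 kJ/h
Sensible, feed 205→25 °C: -60556 kJ/h
Outlet flows (mol/h): A 1062.2, B 827.82
Sensible, products 25→33.1 °C: 2711.6 kJ/h
Q = ΔH = -64980 kJ/h = -18.05 kW
Heat removed = 1083 kJ/min

Q_out = 1080 kJ/min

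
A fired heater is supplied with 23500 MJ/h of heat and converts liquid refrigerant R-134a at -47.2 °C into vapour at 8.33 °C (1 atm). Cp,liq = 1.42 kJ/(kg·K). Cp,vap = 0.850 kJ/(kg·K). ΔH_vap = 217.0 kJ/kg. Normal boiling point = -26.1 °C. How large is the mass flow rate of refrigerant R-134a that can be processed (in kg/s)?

ṁ = 23.6 kg/s

Δh = 1.42×(-26.1−-47.2) + 217.0 + 0.850×(8.33−-26.1) = 276.23 kJ/kg
Q = 23500 MJ/h = 6527.8 kJ/s = 6527.8 kJ/s
ṁ = Q/Δh = 6527.8 / 276.23 = 23.632 kg/s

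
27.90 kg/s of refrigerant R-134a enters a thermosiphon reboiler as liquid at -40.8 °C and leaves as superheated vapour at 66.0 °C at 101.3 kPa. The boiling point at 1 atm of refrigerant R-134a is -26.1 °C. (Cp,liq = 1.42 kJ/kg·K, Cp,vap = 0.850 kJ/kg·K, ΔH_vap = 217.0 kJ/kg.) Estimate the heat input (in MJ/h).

liquid -40.8→-26.1 °C: 20.874 kJ/kg
vaporisation at -26.1 °C: 217 kJ/kg
vapour -26.1→66.0 °C: 78.285 kJ/kg
Δh = 20.874 + 217 + 78.285 = 316.16 kJ/kg
Q = ṁ·Δh = 27.90 kg/s × 316.16 kJ/kg = 8820.8 kJ/s
|Q| = 8820.8 kW = 31755 MJ/h

Q = 31800 MJ/h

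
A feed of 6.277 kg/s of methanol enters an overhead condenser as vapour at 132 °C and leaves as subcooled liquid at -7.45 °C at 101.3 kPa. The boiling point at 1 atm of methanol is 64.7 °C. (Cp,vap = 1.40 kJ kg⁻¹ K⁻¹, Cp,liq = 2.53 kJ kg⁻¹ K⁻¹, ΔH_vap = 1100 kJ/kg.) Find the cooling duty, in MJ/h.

vapour 132→64.7 °C: -94.22 kJ/kg
condensation at 64.7 °C: -1100 kJ/kg
liquid 64.7→-7.45 °C: -182.54 kJ/kg
Δh = -94.22 + -1100 + -182.54 = -1376.8 kJ/kg
Q = ṁ·Δh = 6.277 kg/s × -1376.8 kJ/kg = -8641.9 kJ/s
|Q| = 8641.9 kW = 31111 MJ/h

Q_c = 31100 MJ/h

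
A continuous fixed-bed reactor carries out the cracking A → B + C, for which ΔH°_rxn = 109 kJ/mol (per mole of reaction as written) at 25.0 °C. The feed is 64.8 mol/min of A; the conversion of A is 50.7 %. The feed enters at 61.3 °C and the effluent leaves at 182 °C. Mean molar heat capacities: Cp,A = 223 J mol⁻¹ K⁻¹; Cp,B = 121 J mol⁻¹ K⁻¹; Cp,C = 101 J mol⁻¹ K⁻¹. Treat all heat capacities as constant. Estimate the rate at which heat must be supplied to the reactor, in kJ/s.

Q_in = 88.7 kJ/s

Extent of reaction ξ = 0.507 × 64.8 = 32.854 mol/min
Reaction term: ξ·ΔH°_rxn = 32.854 × 109 = 3581 kJ/min
Sensible, feed 61.3→25 °C: -524.55 kJ/min
Outlet flows (mol/min): A 31.946, B 32.854, C 32.854
Sensible, products 25→182 °C: 2263.6 kJ/min
Q = ΔH = 5320 kJ/min = 88.667 kW
Heat supplied = 88.667 kJ/s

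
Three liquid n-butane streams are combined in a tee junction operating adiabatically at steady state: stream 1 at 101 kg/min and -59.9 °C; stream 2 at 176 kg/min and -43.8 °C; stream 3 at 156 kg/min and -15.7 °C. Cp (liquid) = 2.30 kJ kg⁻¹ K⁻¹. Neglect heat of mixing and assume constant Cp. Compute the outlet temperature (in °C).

T_out = -37.4 °C

Energy balance with Q = 0: Σ ṁᵢCp,ᵢ(T_out − Tᵢ) = 0
T_out = Σ ṁᵢCp,ᵢTᵢ / Σ ṁᵢCp,ᵢ
      = -37278 / 995.9 = -37.432 °C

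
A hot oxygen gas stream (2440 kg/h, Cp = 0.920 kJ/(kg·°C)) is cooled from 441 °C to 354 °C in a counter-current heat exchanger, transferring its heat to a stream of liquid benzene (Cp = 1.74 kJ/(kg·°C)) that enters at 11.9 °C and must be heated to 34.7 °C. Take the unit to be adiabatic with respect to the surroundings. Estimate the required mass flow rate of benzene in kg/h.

ṁ_c = 4920 kg/h

Heat released by hot stream: Q = 2440 × 0.920 × (441 − 354) = 195300 kJ/h
Energy balance on cold side (adiabatic exchanger): Q = ṁ_c·Cp_c·(T_c,out − T_c,in)
ṁ_c = 195300 / [1.74 × (34.7 − 11.9)] = 4922.8 kg/h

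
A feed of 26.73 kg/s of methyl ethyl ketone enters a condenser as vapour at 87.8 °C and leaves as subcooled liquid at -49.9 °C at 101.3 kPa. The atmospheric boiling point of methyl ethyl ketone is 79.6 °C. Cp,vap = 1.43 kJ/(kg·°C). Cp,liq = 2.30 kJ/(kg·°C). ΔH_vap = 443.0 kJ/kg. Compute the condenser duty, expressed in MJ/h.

Q_c = 72400 MJ/h

vapour 87.8→79.6 °C: -11.726 kJ/kg
condensation at 79.6 °C: -443 kJ/kg
liquid 79.6→-49.9 °C: -297.85 kJ/kg
Δh = -11.726 + -443 + -297.85 = -752.58 kJ/kg
Q = ṁ·Δh = 26.73 kg/s × -752.58 kJ/kg = -20116 kJ/s
|Q| = 20116 kW = 72419 MJ/h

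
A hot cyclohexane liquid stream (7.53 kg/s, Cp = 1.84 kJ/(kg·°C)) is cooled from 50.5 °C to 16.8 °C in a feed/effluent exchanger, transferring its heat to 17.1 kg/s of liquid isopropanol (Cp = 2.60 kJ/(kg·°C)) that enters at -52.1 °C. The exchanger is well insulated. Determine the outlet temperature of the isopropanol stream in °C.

Heat released by hot stream: Q = 7.53 × 1.84 × (50.5 − 16.8) = 466.92 kJ/s
Energy balance on cold side (adiabatic exchanger): Q = ṁ_c·Cp_c·(T_c,out − T_c,in)
T_c,out = -52.1 + 466.92/(17.1 × 2.60) = -41.598 °C

T_c,out = -41.6 °C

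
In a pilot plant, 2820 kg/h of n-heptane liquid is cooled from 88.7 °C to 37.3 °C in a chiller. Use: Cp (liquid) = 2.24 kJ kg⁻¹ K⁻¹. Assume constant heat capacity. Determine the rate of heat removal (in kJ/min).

Q_c = 5410 kJ/min

Q = ṁ·Cp·ΔT = 2820 × 2.24 × (37.3 − 88.7) = -324680 kJ/h
Converting: 324680 / 3600 s = 90.19 kW
Cooling duty = 5411.4 kJ/min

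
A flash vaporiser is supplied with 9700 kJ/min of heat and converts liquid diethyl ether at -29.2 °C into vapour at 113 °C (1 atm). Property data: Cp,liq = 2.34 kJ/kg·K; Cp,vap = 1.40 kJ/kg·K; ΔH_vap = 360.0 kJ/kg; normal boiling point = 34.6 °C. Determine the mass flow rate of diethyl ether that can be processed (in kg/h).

ṁ = 940 kg/h

Δh = 2.34×(34.6−-29.2) + 360.0 + 1.40×(113−34.6) = 619.05 kJ/kg
Q = 9700 kJ/min = 161.67 kJ/s = 582000 kJ/h
ṁ = Q/Δh = 582000 / 619.05 = 940.15 kg/h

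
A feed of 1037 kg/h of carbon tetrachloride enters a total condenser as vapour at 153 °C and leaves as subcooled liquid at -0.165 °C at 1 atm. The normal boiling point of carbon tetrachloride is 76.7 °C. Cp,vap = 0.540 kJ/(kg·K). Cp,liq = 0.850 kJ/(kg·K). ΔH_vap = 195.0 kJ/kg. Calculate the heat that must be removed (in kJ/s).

vapour 153→76.7 °C: -41.202 kJ/kg
condensation at 76.7 °C: -195 kJ/kg
liquid 76.7→-0.165 °C: -65.335 kJ/kg
Δh = -41.202 + -195 + -65.335 = -301.54 kJ/kg
Q = ṁ·Δh = 1037 kg/h × -301.54 kJ/kg = -312690 kJ/h
|Q| = 86.859 kW

Q_c = 86.9 kJ/s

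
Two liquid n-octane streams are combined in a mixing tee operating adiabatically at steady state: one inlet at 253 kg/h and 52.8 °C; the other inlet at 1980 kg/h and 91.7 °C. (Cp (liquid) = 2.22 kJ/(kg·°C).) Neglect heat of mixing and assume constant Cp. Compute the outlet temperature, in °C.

T_out = 87.3 °C

No heat crosses the boundary, so H_out = H_in.
T_out = Σ ṁᵢCp,ᵢTᵢ / Σ ṁᵢCp,ᵢ
      = 432730 / 4957.3 = 87.293 °C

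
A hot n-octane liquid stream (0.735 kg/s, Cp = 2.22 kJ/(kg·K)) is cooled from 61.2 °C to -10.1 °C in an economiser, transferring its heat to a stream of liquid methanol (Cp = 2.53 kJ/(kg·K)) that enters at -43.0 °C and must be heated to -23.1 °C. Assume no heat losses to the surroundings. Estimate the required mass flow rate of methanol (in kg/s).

ṁ_c = 2.31 kg/s

Heat released by hot stream: Q = 0.735 × 2.22 × (61.2 − -10.1) = 116.34 kJ/s
Energy balance on cold side (adiabatic exchanger): Q = ṁ_c·Cp_c·(T_c,out − T_c,in)
ṁ_c = 116.34 / [2.53 × (-23.1 − -43.0)] = 2.3108 kg/s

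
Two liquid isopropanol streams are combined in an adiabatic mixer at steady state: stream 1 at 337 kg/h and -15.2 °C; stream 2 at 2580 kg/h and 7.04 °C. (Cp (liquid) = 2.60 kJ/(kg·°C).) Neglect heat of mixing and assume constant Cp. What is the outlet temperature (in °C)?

T_out = 4.47 °C

Adiabatic, steady state ⇒ Σ ṁᵢCp,ᵢ(T_out − Tᵢ) = 0
Σ ṁᵢCp,ᵢTᵢ = 337×2.60×-15.2 + 2580×2.60×7.04 = 33906
Σ ṁᵢCp,ᵢ = 337×2.60 + 2580×2.60 = 7584.2
T_out = 33906 / 7584.2 = 4.4706 °C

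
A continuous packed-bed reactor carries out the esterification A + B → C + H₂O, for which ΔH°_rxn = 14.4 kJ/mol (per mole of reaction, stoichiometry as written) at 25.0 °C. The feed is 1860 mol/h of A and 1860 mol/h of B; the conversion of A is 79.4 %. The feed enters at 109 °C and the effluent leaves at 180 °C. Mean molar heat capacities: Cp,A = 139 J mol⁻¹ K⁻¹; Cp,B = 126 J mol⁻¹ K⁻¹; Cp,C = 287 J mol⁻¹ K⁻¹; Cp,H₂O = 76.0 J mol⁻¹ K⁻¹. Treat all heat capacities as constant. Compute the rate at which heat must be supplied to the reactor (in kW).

Extent of reaction ξ = 0.794 × 1860 = 1476.8 mol/h
Reaction term: ξ·ΔH°_rxn = 1476.8 × 14.4 = 21266 kJ/h
Sensible, feed 109→25 °C: -41404 kJ/h
Outlet flows (mol/h): A 383.16, B 383.16, C 1476.8, H₂O 1476.8
Sensible, products 25→180 °C: 98833 kJ/h
Q = ΔH = 78696 kJ/h = 21.86 kW
Heat supplied = 21.86 kW

Q_in = 21.9 kW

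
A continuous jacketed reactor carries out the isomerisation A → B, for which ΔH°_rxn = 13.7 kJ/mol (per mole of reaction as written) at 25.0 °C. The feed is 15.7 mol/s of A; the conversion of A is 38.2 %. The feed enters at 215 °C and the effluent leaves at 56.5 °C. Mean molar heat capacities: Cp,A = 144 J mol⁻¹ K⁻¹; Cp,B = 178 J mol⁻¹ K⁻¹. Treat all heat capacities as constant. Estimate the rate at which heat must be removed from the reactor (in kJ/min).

Extent of reaction ξ = 0.382 × 15.7 = 5.9974 mol/s
Reaction term: ξ·ΔH°_rxn = 5.9974 × 13.7 = 82.164 kJ/s
Sensible, feed 215→25 °C: -429.55 kJ/s
Outlet flows (mol/s): A 9.7026, B 5.9974
Sensible, products 25→56.5 °C: 77.638 kJ/s
Q = ΔH = -269.75 kJ/s = -269.75 kW
Heat removed = 16185 kJ/min

Q_out = 16200 kJ/min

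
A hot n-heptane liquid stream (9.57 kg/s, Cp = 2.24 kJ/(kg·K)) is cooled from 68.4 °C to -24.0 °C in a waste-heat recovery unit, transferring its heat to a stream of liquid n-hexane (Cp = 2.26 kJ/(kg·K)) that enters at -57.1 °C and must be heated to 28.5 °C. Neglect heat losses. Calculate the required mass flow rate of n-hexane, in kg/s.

ṁ_c = 10.2 kg/s

Heat released by hot stream: Q = 9.57 × 2.24 × (68.4 − -24.0) = 1980.8 kJ/s
Energy balance on cold side (adiabatic exchanger): Q = ṁ_c·Cp_c·(T_c,out − T_c,in)
ṁ_c = 1980.8 / [2.26 × (28.5 − -57.1)] = 10.239 kg/s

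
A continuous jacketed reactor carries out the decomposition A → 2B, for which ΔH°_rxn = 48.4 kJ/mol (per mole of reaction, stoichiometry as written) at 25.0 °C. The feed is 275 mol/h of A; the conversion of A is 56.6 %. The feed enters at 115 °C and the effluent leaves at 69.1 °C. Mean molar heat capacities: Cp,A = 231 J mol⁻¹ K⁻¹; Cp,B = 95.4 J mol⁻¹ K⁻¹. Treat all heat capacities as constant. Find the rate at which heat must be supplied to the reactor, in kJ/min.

Q_in = 72.4 kJ/min

Extent of reaction ξ = 0.566 × 275 = 155.65 mol/h
Reaction term: ξ·ΔH°_rxn = 155.65 × 48.4 = 7533.5 kJ/h
Sensible, feed 115→25 °C: -5717.2 kJ/h
Outlet flows (mol/h): A 119.35, B 311.3
Sensible, products 25→69.1 °C: 2525.5 kJ/h
Q = ΔH = 4341.7 kJ/h = 1.206 kW
Heat supplied = 72.362 kJ/min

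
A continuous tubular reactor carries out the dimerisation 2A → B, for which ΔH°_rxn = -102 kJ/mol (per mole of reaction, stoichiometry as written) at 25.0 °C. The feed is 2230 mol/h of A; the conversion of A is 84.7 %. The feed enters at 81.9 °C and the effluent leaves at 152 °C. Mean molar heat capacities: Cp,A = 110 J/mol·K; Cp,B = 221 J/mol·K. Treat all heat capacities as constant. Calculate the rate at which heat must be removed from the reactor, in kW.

Extent of reaction ξ = 0.847 × 2230 / 2 = 944.4 mol/h
Reaction term: ξ·ΔH°_rxn = 944.4 × -102 = -96329 kJ/h
Sensible, feed 81.9→25 °C: -13958 kJ/h
Outlet flows (mol/h): A 341.19, B 944.4
Sensible, products 25→152 °C: 31273 kJ/h
Q = ΔH = -79014 kJ/h = -21.948 kW
Heat removed = 21.948 kW

Q_out = 21.9 kW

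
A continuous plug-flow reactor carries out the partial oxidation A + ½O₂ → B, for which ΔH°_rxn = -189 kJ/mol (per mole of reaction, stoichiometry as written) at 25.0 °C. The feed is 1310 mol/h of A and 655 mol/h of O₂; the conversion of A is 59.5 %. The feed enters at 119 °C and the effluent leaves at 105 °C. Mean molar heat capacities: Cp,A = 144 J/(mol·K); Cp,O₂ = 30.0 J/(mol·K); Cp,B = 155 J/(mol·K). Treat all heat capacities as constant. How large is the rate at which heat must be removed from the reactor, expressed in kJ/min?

Q_out = 2510 kJ/min

Extent of reaction ξ = 0.595 × 1310 = 779.45 mol/h
Reaction term: ξ·ΔH°_rxn = 779.45 × -189 = -147320 kJ/h
Sensible, feed 119→25 °C: -19579 kJ/h
Outlet flows (mol/h): A 530.55, O₂ 265.28, B 779.45
Sensible, products 25→105 °C: 16414 kJ/h
Q = ΔH = -150480 kJ/h = -41.8 kW
Heat removed = 2508 kJ/min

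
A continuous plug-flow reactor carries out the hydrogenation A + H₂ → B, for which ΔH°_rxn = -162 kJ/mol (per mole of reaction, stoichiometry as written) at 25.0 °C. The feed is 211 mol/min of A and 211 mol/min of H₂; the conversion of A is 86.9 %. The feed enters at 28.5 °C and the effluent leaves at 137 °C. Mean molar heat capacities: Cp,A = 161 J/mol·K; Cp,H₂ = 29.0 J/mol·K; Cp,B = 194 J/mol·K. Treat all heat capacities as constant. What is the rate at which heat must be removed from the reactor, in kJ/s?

Q_out = 421 kJ/s

Extent of reaction ξ = 0.869 × 211 = 183.36 mol/min
Reaction term: ξ·ΔH°_rxn = 183.36 × -162 = -29704 kJ/min
Sensible, feed 28.5→25 °C: -140.31 kJ/min
Outlet flows (mol/min): A 27.641, H₂ 27.641, B 183.36
Sensible, products 25→137 °C: 4572.2 kJ/min
Q = ΔH = -25272 kJ/min = -421.2 kW
Heat removed = 421.2 kJ/s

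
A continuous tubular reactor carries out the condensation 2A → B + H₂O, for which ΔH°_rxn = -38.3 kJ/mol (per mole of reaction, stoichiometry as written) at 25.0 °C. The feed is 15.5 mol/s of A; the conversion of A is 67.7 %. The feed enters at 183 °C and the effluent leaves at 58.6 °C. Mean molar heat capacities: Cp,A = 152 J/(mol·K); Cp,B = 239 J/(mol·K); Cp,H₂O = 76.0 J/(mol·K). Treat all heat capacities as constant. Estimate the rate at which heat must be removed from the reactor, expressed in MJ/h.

Q_out = 1770 MJ/h

Extent of reaction ξ = 0.677 × 15.5 / 2 = 5.2468 mol/s
Reaction term: ξ·ΔH°_rxn = 5.2468 × -38.3 = -200.95 kJ/s
Sensible, feed 183→25 °C: -372.25 kJ/s
Outlet flows (mol/s): A 5.0065, B 5.2468, H₂O 5.2468
Sensible, products 25→58.6 °C: 81.101 kJ/s
Q = ΔH = -492.1 kJ/s = -492.1 kW
Heat removed = 1771.6 MJ/h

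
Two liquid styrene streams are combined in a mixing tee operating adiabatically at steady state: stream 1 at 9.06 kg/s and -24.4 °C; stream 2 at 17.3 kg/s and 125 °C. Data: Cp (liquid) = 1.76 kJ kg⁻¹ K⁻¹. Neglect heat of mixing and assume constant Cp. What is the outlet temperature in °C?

T_out = 73.7 °C

Adiabatic, steady state ⇒ Σ ṁᵢCp,ᵢ(T_out − Tᵢ) = 0
T_out = Σ ṁᵢCp,ᵢTᵢ / Σ ṁᵢCp,ᵢ
      = 3416.9 / 46.394 = 73.651 °C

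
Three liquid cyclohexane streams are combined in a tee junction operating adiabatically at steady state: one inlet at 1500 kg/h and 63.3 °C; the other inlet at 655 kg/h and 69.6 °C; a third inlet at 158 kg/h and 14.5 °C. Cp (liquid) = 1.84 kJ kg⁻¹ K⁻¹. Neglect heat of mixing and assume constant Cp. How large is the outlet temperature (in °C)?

T_out = 61.8 °C

Energy balance with Q = 0: Σ ṁᵢCp,ᵢ(T_out − Tᵢ) = 0
Σ ṁᵢCp,ᵢTᵢ = 1500×1.84×63.3 + 655×1.84×69.6 + 158×1.84×14.5 = 262810
Σ ṁᵢCp,ᵢ = 1500×1.84 + 655×1.84 + 158×1.84 = 4255.9
T_out = 262810 / 4255.9 = 61.751 °C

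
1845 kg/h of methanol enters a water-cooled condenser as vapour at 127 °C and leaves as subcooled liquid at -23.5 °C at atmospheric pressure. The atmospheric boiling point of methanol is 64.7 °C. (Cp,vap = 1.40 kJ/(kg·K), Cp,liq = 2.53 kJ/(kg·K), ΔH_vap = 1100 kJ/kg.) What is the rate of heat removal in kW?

Q_c = 723 kW

vapour 127→64.7 °C: -87.22 kJ/kg
condensation at 64.7 °C: -1100 kJ/kg
liquid 64.7→-23.5 °C: -223.15 kJ/kg
Δh = -87.22 + -1100 + -223.15 = -1410.4 kJ/kg
Q = ṁ·Δh = 1845 kg/h × -1410.4 kJ/kg = -2.6021e+06 kJ/h
|Q| = 722.81 kW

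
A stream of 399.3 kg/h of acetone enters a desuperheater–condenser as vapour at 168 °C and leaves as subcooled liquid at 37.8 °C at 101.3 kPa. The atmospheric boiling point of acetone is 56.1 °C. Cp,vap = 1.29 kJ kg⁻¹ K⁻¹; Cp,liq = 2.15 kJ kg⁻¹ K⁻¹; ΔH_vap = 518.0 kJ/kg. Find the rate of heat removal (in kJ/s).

Q_c = 77.8 kJ/s

vapour 168→56.1 °C: -144.35 kJ/kg
condensation at 56.1 °C: -518 kJ/kg
liquid 56.1→37.8 °C: -39.345 kJ/kg
Δh = -144.35 + -518 + -39.345 = -701.7 kJ/kg
Q = ṁ·Δh = 399.3 kg/h × -701.7 kJ/kg = -280190 kJ/h
|Q| = 77.83 kW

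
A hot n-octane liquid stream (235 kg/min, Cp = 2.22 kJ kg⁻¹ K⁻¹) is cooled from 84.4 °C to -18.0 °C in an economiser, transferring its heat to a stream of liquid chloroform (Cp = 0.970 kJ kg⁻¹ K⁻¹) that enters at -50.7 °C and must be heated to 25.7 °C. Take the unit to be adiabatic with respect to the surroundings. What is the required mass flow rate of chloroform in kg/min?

Heat released by hot stream: Q = 235 × 2.22 × (84.4 − -18.0) = 53422 kJ/min
Energy balance on cold side (adiabatic exchanger): Q = ṁ_c·Cp_c·(T_c,out − T_c,in)
ṁ_c = 53422 / [0.970 × (25.7 − -50.7)] = 720.87 kg/min

ṁ_c = 721 kg/min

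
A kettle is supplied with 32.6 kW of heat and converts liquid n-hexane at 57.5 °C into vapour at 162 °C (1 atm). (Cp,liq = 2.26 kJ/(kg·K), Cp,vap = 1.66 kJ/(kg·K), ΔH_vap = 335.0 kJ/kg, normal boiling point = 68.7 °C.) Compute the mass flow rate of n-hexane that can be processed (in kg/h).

ṁ = 228 kg/h

Δh = 2.26×(68.7−57.5) + 335.0 + 1.66×(162−68.7) = 515.19 kJ/kg
Q = 32.6 kW = 32.6 kJ/s = 117360 kJ/h
ṁ = Q/Δh = 117360 / 515.19 = 227.8 kg/h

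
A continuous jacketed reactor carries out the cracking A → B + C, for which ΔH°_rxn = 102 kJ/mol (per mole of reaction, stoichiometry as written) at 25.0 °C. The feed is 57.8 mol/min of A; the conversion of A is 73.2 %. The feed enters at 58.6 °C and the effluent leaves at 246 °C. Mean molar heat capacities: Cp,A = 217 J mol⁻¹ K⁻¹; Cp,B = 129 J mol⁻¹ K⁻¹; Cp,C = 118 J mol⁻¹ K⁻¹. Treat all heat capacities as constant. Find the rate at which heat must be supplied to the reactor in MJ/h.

Q_in = 417 MJ/h

Extent of reaction ξ = 0.732 × 57.8 = 42.31 mol/min
Reaction term: ξ·ΔH°_rxn = 42.31 × 102 = 4315.6 kJ/min
Sensible, feed 58.6→25 °C: -421.43 kJ/min
Outlet flows (mol/min): A 15.49, B 42.31, C 42.31
Sensible, products 25→246 °C: 3052.4 kJ/min
Q = ΔH = 6946.6 kJ/min = 115.78 kW
Heat supplied = 416.79 MJ/h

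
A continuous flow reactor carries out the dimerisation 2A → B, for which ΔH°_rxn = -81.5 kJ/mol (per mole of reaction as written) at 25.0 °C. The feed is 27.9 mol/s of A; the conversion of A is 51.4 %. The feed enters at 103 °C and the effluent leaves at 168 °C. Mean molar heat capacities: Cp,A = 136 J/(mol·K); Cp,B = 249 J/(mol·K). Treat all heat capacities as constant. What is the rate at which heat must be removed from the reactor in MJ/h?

Q_out = 1300 MJ/h

Extent of reaction ξ = 0.514 × 27.9 / 2 = 7.1703 mol/s
Reaction term: ξ·ΔH°_rxn = 7.1703 × -81.5 = -584.38 kJ/s
Sensible, feed 103→25 °C: -295.96 kJ/s
Outlet flows (mol/s): A 13.559, B 7.1703
Sensible, products 25→168 °C: 519.02 kJ/s
Q = ΔH = -361.33 kJ/s = -361.33 kW
Heat removed = 1300.8 MJ/h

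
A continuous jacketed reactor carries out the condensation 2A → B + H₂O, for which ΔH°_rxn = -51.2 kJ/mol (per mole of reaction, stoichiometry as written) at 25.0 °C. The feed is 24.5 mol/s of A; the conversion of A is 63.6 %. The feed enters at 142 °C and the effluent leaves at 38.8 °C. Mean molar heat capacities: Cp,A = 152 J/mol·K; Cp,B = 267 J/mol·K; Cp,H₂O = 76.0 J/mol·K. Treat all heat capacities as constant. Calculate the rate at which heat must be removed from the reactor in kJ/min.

Q_out = 46700 kJ/min

Extent of reaction ξ = 0.636 × 24.5 / 2 = 7.791 mol/s
Reaction term: ξ·ΔH°_rxn = 7.791 × -51.2 = -398.9 kJ/s
Sensible, feed 142→25 °C: -435.71 kJ/s
Outlet flows (mol/s): A 8.918, B 7.791, H₂O 7.791
Sensible, products 25→38.8 °C: 55.584 kJ/s
Q = ΔH = -779.02 kJ/s = -779.02 kW
Heat removed = 46741 kJ/min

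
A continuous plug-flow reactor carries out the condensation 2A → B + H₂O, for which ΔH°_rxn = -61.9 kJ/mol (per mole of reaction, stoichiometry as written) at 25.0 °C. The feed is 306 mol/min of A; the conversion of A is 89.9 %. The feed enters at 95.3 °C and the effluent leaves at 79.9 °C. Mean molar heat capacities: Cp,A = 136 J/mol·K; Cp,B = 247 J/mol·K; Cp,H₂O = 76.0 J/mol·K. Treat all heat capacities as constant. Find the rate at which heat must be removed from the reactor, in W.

Q_out = 146000 W

Extent of reaction ξ = 0.899 × 306 / 2 = 137.55 mol/min
Reaction term: ξ·ΔH°_rxn = 137.55 × -61.9 = -8514.2 kJ/min
Sensible, feed 95.3→25 °C: -2925.6 kJ/min
Outlet flows (mol/min): A 30.906, B 137.55, H₂O 137.55
Sensible, products 25→79.9 °C: 2669.8 kJ/min
Q = ΔH = -8769.9 kJ/min = -146.17 kW
Heat removed = 146170 W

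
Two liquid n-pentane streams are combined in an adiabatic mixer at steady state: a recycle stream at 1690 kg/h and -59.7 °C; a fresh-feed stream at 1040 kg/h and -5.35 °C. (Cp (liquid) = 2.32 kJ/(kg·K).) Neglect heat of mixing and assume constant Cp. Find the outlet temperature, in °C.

No heat crosses the boundary, so H_out = H_in.
T_out = Σ ṁᵢCp,ᵢTᵢ / Σ ṁᵢCp,ᵢ
      = -246980 / 6333.6 = -38.995 °C

T_out = -39.0 °C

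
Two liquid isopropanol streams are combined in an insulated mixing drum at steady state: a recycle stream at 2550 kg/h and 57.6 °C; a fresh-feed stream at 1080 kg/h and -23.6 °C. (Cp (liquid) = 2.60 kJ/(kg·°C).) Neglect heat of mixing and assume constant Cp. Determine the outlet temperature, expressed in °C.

T_out = 33.4 °C

No heat crosses the boundary, so H_out = H_in.
T_out = Σ ṁᵢCp,ᵢTᵢ / Σ ṁᵢCp,ᵢ
      = 315620 / 9438 = 33.441 °C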